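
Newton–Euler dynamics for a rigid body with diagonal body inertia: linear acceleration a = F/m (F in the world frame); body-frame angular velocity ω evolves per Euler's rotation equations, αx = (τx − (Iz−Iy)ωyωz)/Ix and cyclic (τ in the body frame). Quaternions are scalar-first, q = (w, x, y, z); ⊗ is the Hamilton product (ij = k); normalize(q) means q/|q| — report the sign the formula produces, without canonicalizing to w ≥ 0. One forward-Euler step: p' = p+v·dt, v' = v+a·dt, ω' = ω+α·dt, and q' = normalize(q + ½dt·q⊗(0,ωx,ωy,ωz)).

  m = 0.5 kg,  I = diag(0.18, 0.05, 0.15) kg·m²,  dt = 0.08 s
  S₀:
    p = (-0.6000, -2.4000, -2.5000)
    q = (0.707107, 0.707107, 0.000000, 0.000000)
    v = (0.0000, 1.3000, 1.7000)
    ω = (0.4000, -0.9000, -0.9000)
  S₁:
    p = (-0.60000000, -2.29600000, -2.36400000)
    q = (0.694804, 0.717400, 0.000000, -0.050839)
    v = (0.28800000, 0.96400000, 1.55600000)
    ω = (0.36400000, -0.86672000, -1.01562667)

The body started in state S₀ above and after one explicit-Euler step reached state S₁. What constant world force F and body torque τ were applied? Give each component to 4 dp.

F = (1.8000, -2.1000, -0.9000)
τ = (0.0000, 0.0100, -0.1700)

v₁ − v₀ = (0.28800000, -0.33600000, -0.14400000)
F = m·Δv/dt = (1.8000, -2.1000, -0.9000)
rate change Δω = (-0.03600000, 0.03328000, -0.11562667)
gyro term ω₀×Iω₀ = (0.0810, -0.0108, 0.0468)
applied torque τ = (0.0000, 0.0100, -0.1700)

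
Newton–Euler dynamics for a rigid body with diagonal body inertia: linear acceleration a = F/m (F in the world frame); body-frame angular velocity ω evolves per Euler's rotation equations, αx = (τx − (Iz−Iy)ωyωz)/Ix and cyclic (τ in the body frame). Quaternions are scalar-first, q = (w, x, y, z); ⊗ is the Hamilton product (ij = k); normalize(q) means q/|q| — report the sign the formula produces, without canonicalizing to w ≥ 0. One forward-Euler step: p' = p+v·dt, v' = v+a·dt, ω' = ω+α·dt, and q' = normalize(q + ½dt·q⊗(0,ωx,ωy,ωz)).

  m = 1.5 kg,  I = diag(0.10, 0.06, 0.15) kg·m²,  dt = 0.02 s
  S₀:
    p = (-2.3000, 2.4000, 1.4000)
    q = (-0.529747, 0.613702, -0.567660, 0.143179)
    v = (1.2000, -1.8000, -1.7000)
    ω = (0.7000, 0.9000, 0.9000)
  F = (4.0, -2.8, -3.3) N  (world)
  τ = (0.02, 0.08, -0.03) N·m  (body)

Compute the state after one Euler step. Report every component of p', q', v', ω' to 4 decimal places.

p' = p + v·dt = (-2.2760, 2.3640, 1.3660)
v' = v + a·dt = (1.2533, -1.8373, -1.7440)
α = I⁻¹(τ − ω×Iω) = (-0.5290, 1.8583, -0.0320)
new body rate ω' = (0.6894, 0.9372, 0.8994)
2q̇ = q⊗(0,ω) = (-0.0475585, -1.0105780, -0.9288788, 0.4729215)
q + ½dt·q⊗(0,ω), renormalized = (-0.5302, 0.6035, -0.5769, 0.1479)

p' = (-2.2760, 2.3640, 1.3660)
q' = (-0.5302, 0.6035, -0.5769, 0.1479)
v' = (1.2533, -1.8373, -1.7440)
ω' = (0.6894, 0.9372, 0.8994)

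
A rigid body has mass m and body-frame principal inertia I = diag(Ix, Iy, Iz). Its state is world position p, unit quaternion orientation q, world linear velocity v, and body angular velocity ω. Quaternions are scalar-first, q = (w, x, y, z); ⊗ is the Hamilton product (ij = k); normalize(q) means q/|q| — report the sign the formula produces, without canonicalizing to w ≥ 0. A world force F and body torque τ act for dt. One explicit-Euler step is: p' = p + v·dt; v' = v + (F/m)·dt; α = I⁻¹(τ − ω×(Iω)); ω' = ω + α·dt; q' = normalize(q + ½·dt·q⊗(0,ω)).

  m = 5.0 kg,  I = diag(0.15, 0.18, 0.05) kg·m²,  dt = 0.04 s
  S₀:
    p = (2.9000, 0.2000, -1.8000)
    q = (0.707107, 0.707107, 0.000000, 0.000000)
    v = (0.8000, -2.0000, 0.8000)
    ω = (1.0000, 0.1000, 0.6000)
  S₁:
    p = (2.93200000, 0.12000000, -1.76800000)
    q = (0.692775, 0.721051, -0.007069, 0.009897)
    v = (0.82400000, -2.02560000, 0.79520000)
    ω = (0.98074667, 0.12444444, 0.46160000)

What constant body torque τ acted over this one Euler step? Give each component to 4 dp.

τ = (-0.0800, 0.1700, -0.1700)

ω₁ − ω₀ = (-0.01925333, 0.02444444, -0.13840000)
precession coupling = (-0.0078, 0.0600, 0.0030)
applied torque τ = (-0.0800, 0.1700, -0.1700)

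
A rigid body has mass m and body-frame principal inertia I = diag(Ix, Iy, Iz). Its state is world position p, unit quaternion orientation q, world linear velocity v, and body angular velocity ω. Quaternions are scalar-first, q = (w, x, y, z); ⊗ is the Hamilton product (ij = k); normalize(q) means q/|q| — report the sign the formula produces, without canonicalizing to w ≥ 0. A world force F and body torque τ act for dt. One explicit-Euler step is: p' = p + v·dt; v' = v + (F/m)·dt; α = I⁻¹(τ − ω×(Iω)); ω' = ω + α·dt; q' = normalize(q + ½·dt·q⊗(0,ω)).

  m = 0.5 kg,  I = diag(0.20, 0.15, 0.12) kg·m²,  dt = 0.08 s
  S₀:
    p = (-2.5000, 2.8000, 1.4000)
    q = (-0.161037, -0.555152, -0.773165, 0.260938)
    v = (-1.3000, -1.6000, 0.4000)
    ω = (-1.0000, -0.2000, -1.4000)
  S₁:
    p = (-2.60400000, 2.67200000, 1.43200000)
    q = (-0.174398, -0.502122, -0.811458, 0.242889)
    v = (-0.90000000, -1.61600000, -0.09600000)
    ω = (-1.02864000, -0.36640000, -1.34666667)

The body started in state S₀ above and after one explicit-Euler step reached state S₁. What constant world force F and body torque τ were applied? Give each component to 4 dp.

Δv = v₁−v₀ = (0.40000000, -0.01600000, -0.49600000)
m·(v₁−v₀)/dt = (2.5000, -0.1000, -3.1000)
rate change Δω = (-0.02864000, -0.16640000, 0.05333333)
I·α + gyro = (-0.0800, -0.2000, 0.0700)

F = (2.5000, -0.1000, -3.1000)
τ = (-0.0800, -0.2000, 0.0700)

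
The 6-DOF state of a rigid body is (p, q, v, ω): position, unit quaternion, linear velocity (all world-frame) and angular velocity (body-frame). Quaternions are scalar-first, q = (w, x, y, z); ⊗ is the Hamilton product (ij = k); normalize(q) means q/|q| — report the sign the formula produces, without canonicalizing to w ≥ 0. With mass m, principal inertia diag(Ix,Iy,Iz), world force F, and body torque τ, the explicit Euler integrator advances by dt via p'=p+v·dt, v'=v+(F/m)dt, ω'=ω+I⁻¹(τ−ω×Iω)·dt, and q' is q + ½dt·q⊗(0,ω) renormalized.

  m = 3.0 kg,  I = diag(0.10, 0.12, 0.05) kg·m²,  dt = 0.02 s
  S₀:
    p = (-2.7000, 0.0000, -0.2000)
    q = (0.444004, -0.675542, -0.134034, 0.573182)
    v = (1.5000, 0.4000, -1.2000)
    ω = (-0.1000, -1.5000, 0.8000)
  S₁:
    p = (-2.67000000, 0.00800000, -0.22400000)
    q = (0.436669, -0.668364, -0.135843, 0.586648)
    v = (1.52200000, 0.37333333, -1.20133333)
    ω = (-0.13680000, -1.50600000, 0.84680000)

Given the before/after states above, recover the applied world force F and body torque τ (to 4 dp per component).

Δv = v₁−v₀ = (0.02200000, -0.02666667, -0.00133333)
F = m·Δv/dt = (3.3000, -4.0000, -0.2000)
ω₁ − ω₀ = (-0.03680000, -0.00600000, 0.04680000)
applied torque τ = (-0.1000, -0.0400, 0.1200)

F = (3.3000, -4.0000, -0.2000)
τ = (-0.1000, -0.0400, 0.1200)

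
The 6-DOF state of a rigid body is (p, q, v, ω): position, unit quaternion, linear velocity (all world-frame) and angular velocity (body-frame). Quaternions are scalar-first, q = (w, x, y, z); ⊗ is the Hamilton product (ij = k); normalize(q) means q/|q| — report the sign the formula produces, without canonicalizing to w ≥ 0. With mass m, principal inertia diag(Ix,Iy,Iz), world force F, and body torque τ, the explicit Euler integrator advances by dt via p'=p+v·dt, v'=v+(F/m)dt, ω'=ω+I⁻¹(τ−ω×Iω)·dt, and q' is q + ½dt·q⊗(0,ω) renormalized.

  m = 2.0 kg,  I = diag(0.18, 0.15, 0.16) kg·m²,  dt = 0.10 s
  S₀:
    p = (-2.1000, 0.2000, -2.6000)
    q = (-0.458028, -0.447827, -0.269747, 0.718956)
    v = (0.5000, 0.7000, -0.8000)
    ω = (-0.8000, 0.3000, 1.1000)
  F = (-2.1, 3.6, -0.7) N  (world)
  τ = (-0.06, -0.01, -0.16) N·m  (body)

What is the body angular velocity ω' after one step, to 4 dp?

precession coupling ω×(Iω) = (0.0033, -0.0176, 0.0072)
angular accel α = (-0.3517, 0.0507, -1.0450)
new body rate ω' = (-0.8352, 0.3051, 0.9955)

ω' = (-0.8352, 0.3051, 0.9955)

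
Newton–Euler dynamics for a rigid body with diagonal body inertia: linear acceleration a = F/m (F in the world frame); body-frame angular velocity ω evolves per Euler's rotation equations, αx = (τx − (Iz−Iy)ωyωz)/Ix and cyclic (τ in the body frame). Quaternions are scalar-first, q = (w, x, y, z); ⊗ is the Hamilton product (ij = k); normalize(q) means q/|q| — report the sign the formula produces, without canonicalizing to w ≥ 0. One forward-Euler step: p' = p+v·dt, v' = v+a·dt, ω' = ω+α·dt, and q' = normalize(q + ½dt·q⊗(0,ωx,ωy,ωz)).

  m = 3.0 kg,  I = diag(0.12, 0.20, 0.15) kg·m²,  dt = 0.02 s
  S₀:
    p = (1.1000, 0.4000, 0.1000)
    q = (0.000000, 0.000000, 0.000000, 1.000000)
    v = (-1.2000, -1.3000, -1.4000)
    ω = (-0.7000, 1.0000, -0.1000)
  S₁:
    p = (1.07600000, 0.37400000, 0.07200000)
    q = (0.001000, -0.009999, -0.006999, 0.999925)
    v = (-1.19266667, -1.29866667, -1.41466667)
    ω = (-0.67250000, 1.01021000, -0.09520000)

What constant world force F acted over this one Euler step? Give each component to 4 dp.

F = (1.1000, 0.2000, -2.2000)

Δv = v₁−v₀ = (0.00733333, 0.00133333, -0.01466667)
F = m·Δv/dt = (1.1000, 0.2000, -2.2000)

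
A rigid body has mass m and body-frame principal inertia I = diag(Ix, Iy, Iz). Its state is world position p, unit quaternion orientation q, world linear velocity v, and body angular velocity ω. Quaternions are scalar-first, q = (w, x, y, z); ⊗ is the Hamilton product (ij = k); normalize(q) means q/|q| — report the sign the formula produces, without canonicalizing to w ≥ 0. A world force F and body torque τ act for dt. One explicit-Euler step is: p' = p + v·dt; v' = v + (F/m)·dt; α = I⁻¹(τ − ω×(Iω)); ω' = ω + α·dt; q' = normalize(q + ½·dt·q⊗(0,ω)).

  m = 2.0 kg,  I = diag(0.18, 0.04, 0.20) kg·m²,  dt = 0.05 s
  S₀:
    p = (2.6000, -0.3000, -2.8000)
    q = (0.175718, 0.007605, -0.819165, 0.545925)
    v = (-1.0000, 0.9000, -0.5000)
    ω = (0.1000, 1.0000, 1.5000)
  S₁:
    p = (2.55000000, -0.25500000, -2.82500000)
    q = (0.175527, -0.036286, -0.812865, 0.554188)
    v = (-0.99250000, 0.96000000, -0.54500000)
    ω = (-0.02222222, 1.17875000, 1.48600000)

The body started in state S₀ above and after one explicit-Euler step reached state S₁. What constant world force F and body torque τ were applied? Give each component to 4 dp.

F = (0.3000, 2.4000, -1.8000)
τ = (-0.2000, 0.1400, -0.0700)

rate change Δω = (-0.12222222, 0.17875000, -0.01400000)
τ = I·(Δω/dt) + ω₀×(Iω₀) = (-0.2000, 0.1400, -0.0700)
velocity change Δv = (0.00750000, 0.06000000, -0.04500000)
applied force F = (0.3000, 2.4000, -1.8000)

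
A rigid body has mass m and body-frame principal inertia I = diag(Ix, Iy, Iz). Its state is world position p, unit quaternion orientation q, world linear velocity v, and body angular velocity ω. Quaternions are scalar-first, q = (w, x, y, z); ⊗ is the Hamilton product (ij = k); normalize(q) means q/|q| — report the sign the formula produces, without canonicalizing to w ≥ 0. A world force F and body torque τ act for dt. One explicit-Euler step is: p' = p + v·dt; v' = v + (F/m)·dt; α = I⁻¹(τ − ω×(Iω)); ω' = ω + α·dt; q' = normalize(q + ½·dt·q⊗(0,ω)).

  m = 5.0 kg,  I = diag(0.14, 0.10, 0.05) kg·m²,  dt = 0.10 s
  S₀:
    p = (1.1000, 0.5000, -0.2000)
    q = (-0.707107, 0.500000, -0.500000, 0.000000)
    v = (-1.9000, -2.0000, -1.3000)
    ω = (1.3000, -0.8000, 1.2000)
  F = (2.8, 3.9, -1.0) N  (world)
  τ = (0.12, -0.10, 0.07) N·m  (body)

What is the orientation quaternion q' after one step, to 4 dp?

q' = (-0.7561, 0.4221, -0.4994, -0.0298)

q⊗(0,ω) = (-1.0500000, -1.5192391, -0.0343144, -0.5985284)
q' = normalize(q + ½dt·q⊗(0,ω)) = (-0.7561, 0.4221, -0.4994, -0.0298)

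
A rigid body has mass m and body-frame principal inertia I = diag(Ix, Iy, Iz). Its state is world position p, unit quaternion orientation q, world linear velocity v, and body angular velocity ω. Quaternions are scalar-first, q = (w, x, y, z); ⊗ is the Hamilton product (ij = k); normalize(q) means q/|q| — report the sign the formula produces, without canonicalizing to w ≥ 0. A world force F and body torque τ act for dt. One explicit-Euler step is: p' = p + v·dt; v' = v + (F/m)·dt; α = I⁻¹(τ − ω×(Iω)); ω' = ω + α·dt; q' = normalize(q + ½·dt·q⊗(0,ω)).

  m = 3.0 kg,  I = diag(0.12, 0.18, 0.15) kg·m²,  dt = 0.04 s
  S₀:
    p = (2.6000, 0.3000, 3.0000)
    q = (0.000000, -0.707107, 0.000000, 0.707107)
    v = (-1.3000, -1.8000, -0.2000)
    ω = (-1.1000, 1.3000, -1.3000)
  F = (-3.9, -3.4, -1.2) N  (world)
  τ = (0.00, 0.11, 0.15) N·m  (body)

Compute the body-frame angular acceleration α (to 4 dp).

α = (-0.4225, 0.8494, 1.5720)

gyro term ω×Iω = (0.0507, -0.0429, -0.0858)
(τ − ω×Iω)/I = (-0.4225, 0.8494, 1.5720)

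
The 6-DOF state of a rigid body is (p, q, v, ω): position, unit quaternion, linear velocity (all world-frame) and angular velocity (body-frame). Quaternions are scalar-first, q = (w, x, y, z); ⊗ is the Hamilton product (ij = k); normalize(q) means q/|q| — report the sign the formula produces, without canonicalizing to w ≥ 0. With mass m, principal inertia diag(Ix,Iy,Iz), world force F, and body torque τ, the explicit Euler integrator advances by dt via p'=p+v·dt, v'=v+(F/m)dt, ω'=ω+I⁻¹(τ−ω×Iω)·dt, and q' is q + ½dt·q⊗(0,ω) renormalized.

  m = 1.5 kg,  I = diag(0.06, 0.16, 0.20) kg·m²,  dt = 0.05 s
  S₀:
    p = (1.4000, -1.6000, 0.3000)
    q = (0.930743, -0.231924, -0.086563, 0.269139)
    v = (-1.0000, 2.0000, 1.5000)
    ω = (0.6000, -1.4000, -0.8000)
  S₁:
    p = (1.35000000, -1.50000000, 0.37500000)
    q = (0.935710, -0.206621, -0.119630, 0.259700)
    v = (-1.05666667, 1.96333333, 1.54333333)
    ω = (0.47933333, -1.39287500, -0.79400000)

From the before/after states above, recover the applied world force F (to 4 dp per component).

v₁ − v₀ = (-0.05666667, -0.03666667, 0.04333333)
m·(v₁−v₀)/dt = (-1.7000, -1.1000, 1.3000)

F = (-1.7000, -1.1000, 1.3000)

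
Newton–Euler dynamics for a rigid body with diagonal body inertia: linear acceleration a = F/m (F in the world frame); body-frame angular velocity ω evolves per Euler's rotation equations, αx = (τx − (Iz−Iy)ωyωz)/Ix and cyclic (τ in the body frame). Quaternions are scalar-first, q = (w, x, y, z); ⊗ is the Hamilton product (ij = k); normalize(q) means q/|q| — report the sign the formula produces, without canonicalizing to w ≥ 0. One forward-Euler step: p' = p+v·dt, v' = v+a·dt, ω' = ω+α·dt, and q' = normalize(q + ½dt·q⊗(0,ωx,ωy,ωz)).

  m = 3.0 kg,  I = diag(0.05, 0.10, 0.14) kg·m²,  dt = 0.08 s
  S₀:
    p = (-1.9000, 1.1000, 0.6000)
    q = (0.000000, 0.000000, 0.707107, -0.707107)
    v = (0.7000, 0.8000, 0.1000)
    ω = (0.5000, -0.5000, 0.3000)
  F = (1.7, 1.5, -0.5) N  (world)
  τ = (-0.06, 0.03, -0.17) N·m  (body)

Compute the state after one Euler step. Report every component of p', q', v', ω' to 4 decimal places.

p' = (-1.8440, 1.1640, 0.6080)
q' = (0.0226, -0.0057, 0.6926, -0.7209)
v' = (0.7453, 0.8400, 0.0867)
ω' = (0.4136, -0.4652, 0.2100)

α = I⁻¹(τ − ω×Iω) = (-1.0800, 0.4350, -1.1250)
ω' = ω + α·dt = (0.4136, -0.4652, 0.2100)
q⊗(0,ω) = (0.5656856, -0.1414214, -0.3535535, -0.3535535)
q' = normalize(q + ½dt·q⊗(0,ω)) = (0.0226, -0.0057, 0.6926, -0.7209)
a = F/m = (0.5667, 0.5000, -0.1667)
new position p' = (-1.8440, 1.1640, 0.6080)
v' = v + a·dt = (0.7453, 0.8400, 0.0867)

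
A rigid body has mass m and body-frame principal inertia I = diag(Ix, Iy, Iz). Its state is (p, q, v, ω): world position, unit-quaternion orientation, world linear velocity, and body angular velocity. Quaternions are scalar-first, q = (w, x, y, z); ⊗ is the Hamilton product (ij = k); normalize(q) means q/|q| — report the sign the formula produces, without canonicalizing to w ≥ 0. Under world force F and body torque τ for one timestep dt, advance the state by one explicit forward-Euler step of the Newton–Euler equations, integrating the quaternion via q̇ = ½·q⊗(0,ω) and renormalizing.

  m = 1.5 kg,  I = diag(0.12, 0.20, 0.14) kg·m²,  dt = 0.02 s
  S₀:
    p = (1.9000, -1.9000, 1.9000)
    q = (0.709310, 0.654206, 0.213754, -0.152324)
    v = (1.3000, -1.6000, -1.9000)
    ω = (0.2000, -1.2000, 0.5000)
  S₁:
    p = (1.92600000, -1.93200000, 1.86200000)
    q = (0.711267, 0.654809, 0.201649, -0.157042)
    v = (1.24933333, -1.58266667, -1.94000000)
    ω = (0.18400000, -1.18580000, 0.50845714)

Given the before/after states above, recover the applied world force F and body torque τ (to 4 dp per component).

F = (-3.8000, 1.3000, -3.0000)
τ = (-0.0600, 0.1400, 0.0400)

rate change Δω = (-0.01600000, 0.01420000, 0.00845714)
I·α + gyro = (-0.0600, 0.1400, 0.0400)
v₁ − v₀ = (-0.05066667, 0.01733333, -0.04000000)
applied force F = (-3.8000, 1.3000, -3.0000)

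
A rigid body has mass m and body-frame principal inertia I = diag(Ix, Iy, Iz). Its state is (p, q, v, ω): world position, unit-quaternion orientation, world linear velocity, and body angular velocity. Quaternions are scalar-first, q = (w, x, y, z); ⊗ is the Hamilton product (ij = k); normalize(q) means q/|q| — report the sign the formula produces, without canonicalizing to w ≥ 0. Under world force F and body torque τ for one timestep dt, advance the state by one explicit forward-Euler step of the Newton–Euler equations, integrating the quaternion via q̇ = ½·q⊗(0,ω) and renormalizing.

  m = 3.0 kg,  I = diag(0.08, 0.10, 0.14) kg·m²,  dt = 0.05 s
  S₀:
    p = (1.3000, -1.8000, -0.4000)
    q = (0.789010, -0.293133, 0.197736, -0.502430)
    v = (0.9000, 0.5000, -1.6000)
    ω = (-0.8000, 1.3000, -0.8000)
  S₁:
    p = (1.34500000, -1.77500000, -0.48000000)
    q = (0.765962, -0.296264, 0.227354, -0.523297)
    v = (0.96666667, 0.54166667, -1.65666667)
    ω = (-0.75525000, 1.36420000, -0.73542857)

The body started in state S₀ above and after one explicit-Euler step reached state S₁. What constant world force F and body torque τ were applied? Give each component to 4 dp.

Δv = v₁−v₀ = (0.06666667, 0.04166667, -0.05666667)
m·(v₁−v₀)/dt = (4.0000, 2.5000, -3.4000)
Δω = ω₁−ω₀ = (0.04475000, 0.06420000, 0.06457143)
τ = I·(Δω/dt) + ω₀×(Iω₀) = (0.0300, 0.0900, 0.1600)

F = (4.0000, 2.5000, -3.4000)
τ = (0.0300, 0.0900, 0.1600)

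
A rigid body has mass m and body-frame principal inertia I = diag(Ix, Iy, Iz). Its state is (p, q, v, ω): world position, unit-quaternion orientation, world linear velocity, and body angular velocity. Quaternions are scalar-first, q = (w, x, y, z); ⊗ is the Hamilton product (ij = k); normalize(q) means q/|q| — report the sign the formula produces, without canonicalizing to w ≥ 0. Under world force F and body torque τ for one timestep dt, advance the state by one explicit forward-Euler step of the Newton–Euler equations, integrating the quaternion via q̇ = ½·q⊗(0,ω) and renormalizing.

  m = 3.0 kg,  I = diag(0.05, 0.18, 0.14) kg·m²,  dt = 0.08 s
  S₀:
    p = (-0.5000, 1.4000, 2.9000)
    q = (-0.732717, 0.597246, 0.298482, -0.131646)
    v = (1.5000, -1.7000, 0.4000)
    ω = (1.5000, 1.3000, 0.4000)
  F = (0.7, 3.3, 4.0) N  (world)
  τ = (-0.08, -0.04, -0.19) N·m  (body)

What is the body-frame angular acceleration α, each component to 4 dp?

ω×(Iω) gyroscopic = (-0.0208, -0.0540, 0.2535)
(τ − ω×Iω)/I = (-1.1840, 0.0778, -3.1679)

α = (-1.1840, 0.0778, -3.1679)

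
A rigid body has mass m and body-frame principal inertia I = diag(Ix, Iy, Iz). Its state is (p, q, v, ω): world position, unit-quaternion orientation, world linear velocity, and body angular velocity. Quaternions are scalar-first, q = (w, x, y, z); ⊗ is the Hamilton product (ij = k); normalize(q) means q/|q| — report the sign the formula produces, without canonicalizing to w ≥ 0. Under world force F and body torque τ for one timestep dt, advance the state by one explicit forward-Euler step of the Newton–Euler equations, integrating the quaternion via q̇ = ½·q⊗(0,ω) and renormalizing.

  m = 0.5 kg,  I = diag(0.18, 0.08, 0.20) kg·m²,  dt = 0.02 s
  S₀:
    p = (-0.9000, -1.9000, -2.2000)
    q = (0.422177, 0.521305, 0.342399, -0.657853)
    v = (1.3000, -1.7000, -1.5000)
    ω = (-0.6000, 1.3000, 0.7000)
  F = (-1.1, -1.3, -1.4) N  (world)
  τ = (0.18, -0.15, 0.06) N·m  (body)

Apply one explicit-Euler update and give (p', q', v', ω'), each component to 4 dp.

p' = p + v·dt = (-0.8740, -1.9340, -2.2300)
v + (F/m)dt = (1.2560, -1.7520, -1.5560)
angular accel α = (0.3933, -1.9800, -0.0900)
new body rate ω' = (-0.5921, 1.2604, 0.6982)
2q̇ = q⊗(0,ω) = (0.3281614, 0.8415820, 0.5786284, 1.1786598)
q' = normalize(q + ½dt·q⊗(0,ω)) = (0.4254, 0.5297, 0.3481, -0.6460)

p' = (-0.8740, -1.9340, -2.2300)
q' = (0.4254, 0.5297, 0.3481, -0.6460)
v' = (1.2560, -1.7520, -1.5560)
ω' = (-0.5921, 1.2604, 0.6982)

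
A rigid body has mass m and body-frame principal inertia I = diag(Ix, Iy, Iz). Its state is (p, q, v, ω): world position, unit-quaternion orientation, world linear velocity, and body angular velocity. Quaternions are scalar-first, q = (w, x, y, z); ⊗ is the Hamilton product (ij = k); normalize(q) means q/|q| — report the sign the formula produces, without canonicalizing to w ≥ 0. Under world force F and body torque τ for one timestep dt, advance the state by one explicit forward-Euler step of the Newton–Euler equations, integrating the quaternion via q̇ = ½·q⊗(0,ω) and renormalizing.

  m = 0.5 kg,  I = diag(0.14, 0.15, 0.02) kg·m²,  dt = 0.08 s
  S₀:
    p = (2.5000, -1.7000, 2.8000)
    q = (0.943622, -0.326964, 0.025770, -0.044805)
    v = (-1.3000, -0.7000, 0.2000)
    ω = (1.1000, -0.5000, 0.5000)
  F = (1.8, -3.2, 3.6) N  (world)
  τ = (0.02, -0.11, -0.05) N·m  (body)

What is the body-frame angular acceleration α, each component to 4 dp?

precession coupling ω×(Iω) = (0.0325, 0.0660, -0.0055)
α = I⁻¹(τ − ω×Iω) = (-0.0893, -1.1733, -2.2250)

α = (-0.0893, -1.1733, -2.2250)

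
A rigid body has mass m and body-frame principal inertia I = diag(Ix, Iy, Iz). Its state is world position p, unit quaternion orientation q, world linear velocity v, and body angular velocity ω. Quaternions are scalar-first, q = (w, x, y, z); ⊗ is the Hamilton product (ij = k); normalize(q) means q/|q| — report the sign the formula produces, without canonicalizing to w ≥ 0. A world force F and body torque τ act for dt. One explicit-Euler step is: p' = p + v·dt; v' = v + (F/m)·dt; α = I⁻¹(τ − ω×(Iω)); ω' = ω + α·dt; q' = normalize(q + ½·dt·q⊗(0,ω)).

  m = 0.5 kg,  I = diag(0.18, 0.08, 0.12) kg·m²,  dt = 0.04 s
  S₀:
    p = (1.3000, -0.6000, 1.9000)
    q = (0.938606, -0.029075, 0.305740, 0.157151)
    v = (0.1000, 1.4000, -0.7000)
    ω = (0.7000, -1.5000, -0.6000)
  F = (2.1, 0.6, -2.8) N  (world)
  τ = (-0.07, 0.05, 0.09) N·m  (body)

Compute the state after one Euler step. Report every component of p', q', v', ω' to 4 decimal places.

a = (4.2000, 1.2000, -5.6000)
new position p' = (1.3040, -0.5440, 1.8720)
v' = v + a·dt = (0.2680, 1.4480, -0.9240)
gyro term ω×Iω = (0.0360, -0.0252, 0.1050)
angular accel α = (-0.5889, 0.9400, -0.1250)
new body rate ω' = (0.6764, -1.4624, -0.6050)
q⊗(0,ω) = (0.5732531, 0.7093067, -1.3153483, -0.7335691)
q + ½dt·q⊗(0,ω), renormalized = (0.9495, -0.0149, 0.2793, 0.1424)

p' = (1.3040, -0.5440, 1.8720)
q' = (0.9495, -0.0149, 0.2793, 0.1424)
v' = (0.2680, 1.4480, -0.9240)
ω' = (0.6764, -1.4624, -0.6050)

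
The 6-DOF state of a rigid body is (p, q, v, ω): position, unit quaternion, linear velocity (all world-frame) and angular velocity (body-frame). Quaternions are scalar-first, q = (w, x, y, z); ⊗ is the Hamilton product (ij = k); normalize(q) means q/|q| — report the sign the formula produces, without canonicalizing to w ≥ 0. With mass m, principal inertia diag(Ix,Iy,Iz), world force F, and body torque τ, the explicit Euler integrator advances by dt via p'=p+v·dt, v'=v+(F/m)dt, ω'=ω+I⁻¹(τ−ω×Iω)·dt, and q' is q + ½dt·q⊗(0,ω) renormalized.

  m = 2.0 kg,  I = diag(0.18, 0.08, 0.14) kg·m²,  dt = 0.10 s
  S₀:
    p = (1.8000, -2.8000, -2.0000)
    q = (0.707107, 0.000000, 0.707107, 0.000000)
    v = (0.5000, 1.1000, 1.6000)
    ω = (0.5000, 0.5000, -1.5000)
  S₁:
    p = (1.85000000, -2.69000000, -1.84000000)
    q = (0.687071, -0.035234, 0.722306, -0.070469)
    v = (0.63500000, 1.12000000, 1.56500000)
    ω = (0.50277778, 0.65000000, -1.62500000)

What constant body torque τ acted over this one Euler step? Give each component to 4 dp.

Δω = ω₁−ω₀ = (0.00277778, 0.15000000, -0.12500000)
applied torque τ = (-0.0400, 0.0900, -0.2000)

τ = (-0.0400, 0.0900, -0.2000)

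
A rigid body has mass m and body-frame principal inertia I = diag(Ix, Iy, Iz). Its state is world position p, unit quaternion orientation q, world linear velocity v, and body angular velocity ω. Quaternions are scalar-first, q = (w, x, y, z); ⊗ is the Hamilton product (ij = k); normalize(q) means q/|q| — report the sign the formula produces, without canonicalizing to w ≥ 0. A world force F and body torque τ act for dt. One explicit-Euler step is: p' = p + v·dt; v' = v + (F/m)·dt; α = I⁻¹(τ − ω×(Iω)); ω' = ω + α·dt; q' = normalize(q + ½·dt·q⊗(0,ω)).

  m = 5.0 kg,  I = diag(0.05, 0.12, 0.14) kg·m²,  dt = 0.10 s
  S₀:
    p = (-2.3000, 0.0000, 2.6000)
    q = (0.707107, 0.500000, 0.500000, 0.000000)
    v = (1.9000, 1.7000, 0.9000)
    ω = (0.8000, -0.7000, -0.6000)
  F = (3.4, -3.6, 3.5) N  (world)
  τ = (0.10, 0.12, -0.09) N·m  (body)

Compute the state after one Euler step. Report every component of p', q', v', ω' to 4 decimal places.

p' = (-2.1100, 0.1700, 2.6900)
q' = (0.7033, 0.5123, 0.4893, -0.0586)
v' = (1.9680, 1.6280, 0.9700)
ω' = (0.9832, -0.6360, -0.6363)

a = (0.6800, -0.7200, 0.7000)
p + v·dt = (-2.1100, 0.1700, 2.6900)
v + (F/m)dt = (1.9680, 1.6280, 0.9700)
ω×(Iω) gyroscopic = (0.0084, 0.0432, -0.0392)
α = I⁻¹(τ − ω×Iω) = (1.8320, 0.6400, -0.3629)
new body rate ω' = (0.9832, -0.6360, -0.6363)
q⊗(0,ω) = (-0.0500000, 0.2656856, -0.1949749, -1.1742642)
updated quaternion q' = (0.7033, 0.5123, 0.4893, -0.0586)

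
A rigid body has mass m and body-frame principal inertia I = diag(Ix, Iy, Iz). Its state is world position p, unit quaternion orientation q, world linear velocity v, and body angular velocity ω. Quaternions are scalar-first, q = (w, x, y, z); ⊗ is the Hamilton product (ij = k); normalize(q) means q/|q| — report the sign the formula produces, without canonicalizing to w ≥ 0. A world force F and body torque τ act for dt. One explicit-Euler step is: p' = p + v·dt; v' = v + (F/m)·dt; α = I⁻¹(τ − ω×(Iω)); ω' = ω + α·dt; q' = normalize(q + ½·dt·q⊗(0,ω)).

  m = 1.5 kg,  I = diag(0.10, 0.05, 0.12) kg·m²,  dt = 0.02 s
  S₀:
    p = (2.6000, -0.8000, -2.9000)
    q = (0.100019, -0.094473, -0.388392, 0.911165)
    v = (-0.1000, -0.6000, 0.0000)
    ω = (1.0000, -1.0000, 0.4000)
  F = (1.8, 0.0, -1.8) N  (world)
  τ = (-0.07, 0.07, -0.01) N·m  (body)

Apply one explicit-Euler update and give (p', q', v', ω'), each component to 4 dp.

gyro term ω×Iω = (-0.0280, -0.0080, 0.0500)
(τ − ω×Iω)/I = (-0.4200, 1.5600, -0.5000)
new body rate ω' = (0.9916, -0.9688, 0.3900)
Hamilton product q⊗(0,ω) = (-0.6583850, 0.8558272, 0.8489352, 0.5228726)
q + ½dt·q⊗(0,ω), renormalized = (0.0934, -0.0859, -0.3799, 0.9163)
p + v·dt = (2.5980, -0.8120, -2.9000)
v' = v + a·dt = (-0.0760, -0.6000, -0.0240)

p' = (2.5980, -0.8120, -2.9000)
q' = (0.0934, -0.0859, -0.3799, 0.9163)
v' = (-0.0760, -0.6000, -0.0240)
ω' = (0.9916, -0.9688, 0.3900)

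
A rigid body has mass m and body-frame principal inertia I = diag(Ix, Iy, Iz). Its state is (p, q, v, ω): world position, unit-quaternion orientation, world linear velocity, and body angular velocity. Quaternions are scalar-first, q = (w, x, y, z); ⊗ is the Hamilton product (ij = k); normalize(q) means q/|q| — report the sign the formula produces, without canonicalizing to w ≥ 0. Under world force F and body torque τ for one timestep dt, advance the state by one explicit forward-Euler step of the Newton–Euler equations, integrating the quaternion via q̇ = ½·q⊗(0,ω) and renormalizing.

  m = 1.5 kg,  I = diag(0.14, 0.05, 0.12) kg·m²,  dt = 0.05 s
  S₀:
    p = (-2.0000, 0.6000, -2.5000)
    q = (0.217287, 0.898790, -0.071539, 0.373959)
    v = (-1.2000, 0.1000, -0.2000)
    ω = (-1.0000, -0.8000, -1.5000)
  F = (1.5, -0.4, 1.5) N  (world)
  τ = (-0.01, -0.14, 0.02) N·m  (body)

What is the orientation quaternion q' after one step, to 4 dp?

q' = (0.2520, 0.9024, -0.0515, 0.3456)

2q̇ = q⊗(0,ω) = (1.4024973, 0.1891887, 0.8003964, -1.1165015)
updated quaternion q' = (0.2520, 0.9024, -0.0515, 0.3456)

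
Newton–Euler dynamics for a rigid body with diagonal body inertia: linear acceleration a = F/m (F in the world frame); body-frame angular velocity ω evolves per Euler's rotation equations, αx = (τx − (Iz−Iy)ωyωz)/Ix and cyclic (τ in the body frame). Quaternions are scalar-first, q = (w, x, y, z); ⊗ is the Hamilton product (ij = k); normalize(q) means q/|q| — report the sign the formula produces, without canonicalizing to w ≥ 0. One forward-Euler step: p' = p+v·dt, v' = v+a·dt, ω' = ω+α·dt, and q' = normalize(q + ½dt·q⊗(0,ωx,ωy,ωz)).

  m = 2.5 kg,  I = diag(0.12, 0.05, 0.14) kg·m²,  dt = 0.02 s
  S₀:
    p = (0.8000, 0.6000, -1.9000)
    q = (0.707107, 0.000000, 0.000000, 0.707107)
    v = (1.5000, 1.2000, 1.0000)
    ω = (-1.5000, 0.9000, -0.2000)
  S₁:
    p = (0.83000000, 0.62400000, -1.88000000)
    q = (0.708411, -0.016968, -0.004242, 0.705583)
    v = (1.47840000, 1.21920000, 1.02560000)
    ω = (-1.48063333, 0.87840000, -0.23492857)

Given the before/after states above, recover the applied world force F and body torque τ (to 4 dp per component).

Δv = v₁−v₀ = (-0.02160000, 0.01920000, 0.02560000)
m·(v₁−v₀)/dt = (-2.7000, 2.4000, 3.2000)
rate change Δω = (0.01936667, -0.02160000, -0.03492857)
ω₀×(Iω₀) = (-0.0162, -0.0060, 0.0945)
I·α + gyro = (0.1000, -0.0600, -0.1500)

F = (-2.7000, 2.4000, 3.2000)
τ = (0.1000, -0.0600, -0.1500)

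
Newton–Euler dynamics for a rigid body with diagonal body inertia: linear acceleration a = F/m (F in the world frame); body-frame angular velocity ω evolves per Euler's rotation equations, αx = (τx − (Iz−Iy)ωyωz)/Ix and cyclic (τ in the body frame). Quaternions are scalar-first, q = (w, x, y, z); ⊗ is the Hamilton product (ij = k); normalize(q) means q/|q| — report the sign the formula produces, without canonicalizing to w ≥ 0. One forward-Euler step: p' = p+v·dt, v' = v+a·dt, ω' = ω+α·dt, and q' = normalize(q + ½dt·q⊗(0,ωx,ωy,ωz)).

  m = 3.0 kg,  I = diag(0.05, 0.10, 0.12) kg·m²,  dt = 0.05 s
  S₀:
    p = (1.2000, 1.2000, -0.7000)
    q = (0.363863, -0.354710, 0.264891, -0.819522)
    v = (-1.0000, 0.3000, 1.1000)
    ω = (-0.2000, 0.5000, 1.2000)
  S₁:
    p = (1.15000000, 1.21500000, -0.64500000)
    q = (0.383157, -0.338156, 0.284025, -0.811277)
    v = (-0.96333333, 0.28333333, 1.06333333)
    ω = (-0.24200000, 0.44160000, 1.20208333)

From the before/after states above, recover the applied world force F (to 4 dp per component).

F = (2.2000, -1.0000, -2.2000)

velocity change Δv = (0.03666667, -0.01666667, -0.03666667)
applied force F = (2.2000, -1.0000, -2.2000)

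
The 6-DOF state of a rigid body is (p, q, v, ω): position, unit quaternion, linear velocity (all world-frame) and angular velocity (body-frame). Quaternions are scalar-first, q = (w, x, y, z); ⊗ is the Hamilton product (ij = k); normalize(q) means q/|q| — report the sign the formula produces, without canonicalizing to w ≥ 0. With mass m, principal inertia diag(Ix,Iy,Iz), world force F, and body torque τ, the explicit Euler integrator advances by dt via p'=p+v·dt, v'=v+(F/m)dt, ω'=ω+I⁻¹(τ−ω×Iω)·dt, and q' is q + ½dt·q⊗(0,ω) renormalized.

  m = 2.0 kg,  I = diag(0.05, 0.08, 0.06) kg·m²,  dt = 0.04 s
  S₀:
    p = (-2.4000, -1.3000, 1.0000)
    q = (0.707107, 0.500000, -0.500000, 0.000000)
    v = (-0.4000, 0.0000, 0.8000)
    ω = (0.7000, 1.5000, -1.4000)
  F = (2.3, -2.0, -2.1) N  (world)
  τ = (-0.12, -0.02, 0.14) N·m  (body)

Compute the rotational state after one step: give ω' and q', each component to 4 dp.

precession coupling ω×(Iω) = (0.0420, 0.0098, 0.0315)
α = I⁻¹(τ − ω×Iω) = (-3.2400, -0.3725, 1.8083)
ω' = ω + α·dt = (0.5704, 1.4851, -1.3277)
q⊗(0,ω) = (0.4000000, 1.1949749, 1.7606605, 0.1100502)
q + ½dt·q⊗(0,ω), renormalized = (0.7144, 0.5234, -0.4644, 0.0022)

ω' = (0.5704, 1.4851, -1.3277)
q' = (0.7144, 0.5234, -0.4644, 0.0022)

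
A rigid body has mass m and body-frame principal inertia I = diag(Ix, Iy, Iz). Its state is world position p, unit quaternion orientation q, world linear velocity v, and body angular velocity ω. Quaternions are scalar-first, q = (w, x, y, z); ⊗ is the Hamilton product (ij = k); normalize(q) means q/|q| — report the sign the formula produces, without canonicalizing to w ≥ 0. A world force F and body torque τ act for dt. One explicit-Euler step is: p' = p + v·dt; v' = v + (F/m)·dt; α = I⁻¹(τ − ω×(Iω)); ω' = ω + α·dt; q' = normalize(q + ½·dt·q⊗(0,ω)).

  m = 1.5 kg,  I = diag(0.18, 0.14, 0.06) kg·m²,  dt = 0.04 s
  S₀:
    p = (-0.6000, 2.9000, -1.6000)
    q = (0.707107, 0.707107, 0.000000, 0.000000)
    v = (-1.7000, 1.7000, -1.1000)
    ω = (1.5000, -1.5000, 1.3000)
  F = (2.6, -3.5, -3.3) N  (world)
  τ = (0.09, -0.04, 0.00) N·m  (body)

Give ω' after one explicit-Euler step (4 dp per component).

(τ − ω×Iω)/I = (-0.3667, -1.9571, -1.5000)
ω' = ω + α·dt = (1.4853, -1.5783, 1.2400)

ω' = (1.4853, -1.5783, 1.2400)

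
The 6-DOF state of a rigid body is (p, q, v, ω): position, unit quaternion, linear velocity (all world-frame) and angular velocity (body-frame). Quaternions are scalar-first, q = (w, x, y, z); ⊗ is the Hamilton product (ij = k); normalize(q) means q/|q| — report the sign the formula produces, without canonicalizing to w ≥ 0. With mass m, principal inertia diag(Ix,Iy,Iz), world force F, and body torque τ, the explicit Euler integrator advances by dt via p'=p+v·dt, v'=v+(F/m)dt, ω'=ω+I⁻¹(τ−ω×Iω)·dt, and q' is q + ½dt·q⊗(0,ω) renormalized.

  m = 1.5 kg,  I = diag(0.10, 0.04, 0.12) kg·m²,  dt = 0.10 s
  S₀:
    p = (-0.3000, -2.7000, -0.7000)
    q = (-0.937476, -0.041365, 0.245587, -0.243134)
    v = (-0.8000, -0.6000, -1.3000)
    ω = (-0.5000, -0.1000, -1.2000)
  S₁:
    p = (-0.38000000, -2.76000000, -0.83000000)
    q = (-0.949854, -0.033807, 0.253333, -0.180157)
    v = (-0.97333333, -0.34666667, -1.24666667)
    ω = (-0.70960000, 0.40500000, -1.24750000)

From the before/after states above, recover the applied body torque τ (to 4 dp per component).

ω₁ − ω₀ = (-0.20960000, 0.50500000, -0.04750000)
precession coupling = (0.0096, -0.0120, -0.0030)
I·α + gyro = (-0.2000, 0.1900, -0.0600)

τ = (-0.2000, 0.1900, -0.0600)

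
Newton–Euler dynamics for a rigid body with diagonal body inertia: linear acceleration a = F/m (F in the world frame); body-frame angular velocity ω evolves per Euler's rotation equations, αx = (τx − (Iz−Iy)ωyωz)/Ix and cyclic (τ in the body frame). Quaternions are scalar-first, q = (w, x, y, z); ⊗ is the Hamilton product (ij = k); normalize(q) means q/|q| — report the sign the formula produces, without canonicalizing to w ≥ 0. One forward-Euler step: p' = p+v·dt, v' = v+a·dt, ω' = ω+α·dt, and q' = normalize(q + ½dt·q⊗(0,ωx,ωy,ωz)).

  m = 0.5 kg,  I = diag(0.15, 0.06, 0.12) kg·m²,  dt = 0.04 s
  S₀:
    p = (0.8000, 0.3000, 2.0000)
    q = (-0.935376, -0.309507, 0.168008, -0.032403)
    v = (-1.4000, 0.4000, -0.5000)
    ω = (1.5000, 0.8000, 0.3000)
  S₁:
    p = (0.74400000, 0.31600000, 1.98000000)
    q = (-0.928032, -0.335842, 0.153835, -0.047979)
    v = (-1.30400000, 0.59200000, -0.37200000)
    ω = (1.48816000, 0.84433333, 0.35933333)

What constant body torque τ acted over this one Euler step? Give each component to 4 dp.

τ = (-0.0300, 0.0800, 0.0700)

rate change Δω = (-0.01184000, 0.04433333, 0.05933333)
applied torque τ = (-0.0300, 0.0800, 0.0700)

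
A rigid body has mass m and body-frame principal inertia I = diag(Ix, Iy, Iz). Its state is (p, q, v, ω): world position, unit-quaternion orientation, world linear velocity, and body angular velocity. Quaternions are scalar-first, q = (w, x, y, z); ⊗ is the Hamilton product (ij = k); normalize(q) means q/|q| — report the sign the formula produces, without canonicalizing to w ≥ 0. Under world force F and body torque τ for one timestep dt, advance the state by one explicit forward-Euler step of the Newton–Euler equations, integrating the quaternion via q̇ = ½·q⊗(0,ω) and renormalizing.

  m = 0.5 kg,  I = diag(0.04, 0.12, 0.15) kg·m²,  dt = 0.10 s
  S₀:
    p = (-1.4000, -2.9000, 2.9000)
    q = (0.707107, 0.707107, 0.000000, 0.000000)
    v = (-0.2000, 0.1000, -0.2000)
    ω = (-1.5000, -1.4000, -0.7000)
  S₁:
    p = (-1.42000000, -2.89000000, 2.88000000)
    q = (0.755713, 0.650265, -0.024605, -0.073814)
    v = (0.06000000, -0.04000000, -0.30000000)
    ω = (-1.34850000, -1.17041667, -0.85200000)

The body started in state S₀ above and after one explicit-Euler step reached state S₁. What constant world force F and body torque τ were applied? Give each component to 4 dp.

F = (1.3000, -0.7000, -0.5000)
τ = (0.0900, 0.1600, -0.0600)

v₁ − v₀ = (0.26000000, -0.14000000, -0.10000000)
applied force F = (1.3000, -0.7000, -0.5000)
Δω = ω₁−ω₀ = (0.15150000, 0.22958333, -0.15200000)
I·α + gyro = (0.0900, 0.1600, -0.0600)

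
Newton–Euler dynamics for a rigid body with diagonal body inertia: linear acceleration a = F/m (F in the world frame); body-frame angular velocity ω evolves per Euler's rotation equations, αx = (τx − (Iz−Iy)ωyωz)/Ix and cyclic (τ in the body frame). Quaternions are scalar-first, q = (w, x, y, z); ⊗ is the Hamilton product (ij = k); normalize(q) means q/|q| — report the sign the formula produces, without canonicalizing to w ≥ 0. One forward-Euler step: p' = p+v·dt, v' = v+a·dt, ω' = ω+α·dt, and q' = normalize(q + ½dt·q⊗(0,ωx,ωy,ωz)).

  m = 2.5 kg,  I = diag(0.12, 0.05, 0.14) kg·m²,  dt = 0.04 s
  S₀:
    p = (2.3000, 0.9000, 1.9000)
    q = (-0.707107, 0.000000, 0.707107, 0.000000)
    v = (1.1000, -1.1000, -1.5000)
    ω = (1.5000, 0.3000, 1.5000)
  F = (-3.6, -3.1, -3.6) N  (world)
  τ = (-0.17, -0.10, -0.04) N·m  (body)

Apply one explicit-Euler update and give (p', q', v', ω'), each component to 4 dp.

p' = (2.3440, 0.8560, 1.8400)
q' = (-0.7107, 0.0000, 0.7022, -0.0424)
v' = (1.0424, -1.1496, -1.5576)
ω' = (1.4298, 0.2560, 1.4976)

(τ − ω×Iω)/I = (-1.7542, -1.1000, -0.0607)
ω' = ω + α·dt = (1.4298, 0.2560, 1.4976)
Hamilton product q⊗(0,ω) = (-0.2121321, 0.0000000, -0.2121321, -2.1213210)
q' = normalize(q + ½dt·q⊗(0,ω)) = (-0.7107, 0.0000, 0.7022, -0.0424)
linear accel F/m = (-1.4400, -1.2400, -1.4400)
new position p' = (2.3440, 0.8560, 1.8400)
v' = v + a·dt = (1.0424, -1.1496, -1.5576)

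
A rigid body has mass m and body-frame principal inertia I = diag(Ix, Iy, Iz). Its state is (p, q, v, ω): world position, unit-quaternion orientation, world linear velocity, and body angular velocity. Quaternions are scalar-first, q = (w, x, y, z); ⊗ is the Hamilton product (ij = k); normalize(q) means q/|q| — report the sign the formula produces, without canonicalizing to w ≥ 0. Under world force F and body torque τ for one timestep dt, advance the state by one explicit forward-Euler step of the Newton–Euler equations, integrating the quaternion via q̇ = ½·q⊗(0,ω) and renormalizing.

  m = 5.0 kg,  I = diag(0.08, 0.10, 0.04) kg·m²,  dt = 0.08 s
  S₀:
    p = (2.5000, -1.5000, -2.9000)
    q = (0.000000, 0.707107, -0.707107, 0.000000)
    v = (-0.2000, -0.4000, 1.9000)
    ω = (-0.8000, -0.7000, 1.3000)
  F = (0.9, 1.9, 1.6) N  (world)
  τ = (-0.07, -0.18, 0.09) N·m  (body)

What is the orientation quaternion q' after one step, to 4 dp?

q' = (0.0028, 0.6688, -0.7422, -0.0423)

q⊗(0,ω) = (0.0707107, -0.9192391, -0.9192391, -1.0606605)
q' = normalize(q + ½dt·q⊗(0,ω)) = (0.0028, 0.6688, -0.7422, -0.0423)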